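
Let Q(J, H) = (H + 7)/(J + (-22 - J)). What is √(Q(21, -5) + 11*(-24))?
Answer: I*√31955/11 ≈ 16.251*I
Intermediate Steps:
Q(J, H) = -7/22 - H/22 (Q(J, H) = (7 + H)/(-22) = (7 + H)*(-1/22) = -7/22 - H/22)
√(Q(21, -5) + 11*(-24)) = √((-7/22 - 1/22*(-5)) + 11*(-24)) = √((-7/22 + 5/22) - 264) = √(-1/11 - 264) = √(-2905/11) = I*√31955/11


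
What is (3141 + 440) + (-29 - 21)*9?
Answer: 3131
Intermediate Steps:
(3141 + 440) + (-29 - 21)*9 = 3581 - 50*9 = 3581 - 450 = 3131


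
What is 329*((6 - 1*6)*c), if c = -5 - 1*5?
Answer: 0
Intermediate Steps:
c = -10 (c = -5 - 5 = -10)
329*((6 - 1*6)*c) = 329*((6 - 1*6)*(-10)) = 329*((6 - 6)*(-10)) = 329*(0*(-10)) = 329*0 = 0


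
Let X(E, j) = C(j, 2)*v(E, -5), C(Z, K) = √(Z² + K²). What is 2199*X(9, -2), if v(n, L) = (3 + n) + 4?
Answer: 70368*√2 ≈ 99515.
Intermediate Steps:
C(Z, K) = √(K² + Z²)
v(n, L) = 7 + n
X(E, j) = √(4 + j²)*(7 + E) (X(E, j) = √(2² + j²)*(7 + E) = √(4 + j²)*(7 + E))
2199*X(9, -2) = 2199*(√(4 + (-2)²)*(7 + 9)) = 2199*(√(4 + 4)*16) = 2199*(√8*16) = 2199*((2*√2)*16) = 2199*(32*√2) = 70368*√2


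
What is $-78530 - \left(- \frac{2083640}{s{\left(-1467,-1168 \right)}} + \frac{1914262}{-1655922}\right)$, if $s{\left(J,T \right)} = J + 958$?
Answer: $- \frac{34819752139331}{421432149} \approx -82623.0$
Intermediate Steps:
$s{\left(J,T \right)} = 958 + J$
$-78530 - \left(- \frac{2083640}{s{\left(-1467,-1168 \right)}} + \frac{1914262}{-1655922}\right) = -78530 - \left(- \frac{2083640}{958 - 1467} + \frac{1914262}{-1655922}\right) = -78530 - \left(- \frac{2083640}{-509} + 1914262 \left(- \frac{1}{1655922}\right)\right) = -78530 - \left(\left(-2083640\right) \left(- \frac{1}{509}\right) - \frac{957131}{827961}\right) = -78530 - \left(\frac{2083640}{509} - \frac{957131}{827961}\right) = -78530 - \frac{1724685478361}{421432149} = - \frac{34819752139331}{421432149}$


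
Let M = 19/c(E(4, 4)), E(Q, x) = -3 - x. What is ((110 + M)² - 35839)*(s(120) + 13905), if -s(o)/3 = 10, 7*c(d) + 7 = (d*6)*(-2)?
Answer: -39211832250/121 ≈ -3.2406e+8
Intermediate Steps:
c(d) = -1 - 12*d/7 (c(d) = -1 + ((d*6)*(-2))/7 = -1 + ((6*d)*(-2))/7 = -1 + (-12*d)/7 = -1 - 12*d/7)
s(o) = -30 (s(o) = -3*10 = -30)
M = 19/11 (M = 19/(-1 - 12*(-3 - 1*4)/7) = 19/(-1 - 12*(-3 - 4)/7) = 19/(-1 - 12/7*(-7)) = 19/(-1 + 12) = 19/11 ≈ 1.7273)
((110 + M)² - 35839)*(s(120) + 13905) = ((110 + 19/11)² - 35839)*(-30 + 13905) = ((1229/11)² - 35839)*13875 = (1510441/121 - 35839)*13875 = -2826078/121*13875 = -39211832250/121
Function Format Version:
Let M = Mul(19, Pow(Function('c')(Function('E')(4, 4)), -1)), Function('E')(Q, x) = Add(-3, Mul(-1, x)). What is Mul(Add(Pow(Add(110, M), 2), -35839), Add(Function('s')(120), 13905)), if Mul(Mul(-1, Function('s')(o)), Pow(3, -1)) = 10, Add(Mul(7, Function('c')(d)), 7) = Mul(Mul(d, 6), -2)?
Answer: Rational(-39211832250, 121) ≈ -3.2406e+8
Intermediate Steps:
Function('c')(d) = Add(-1, Mul(Rational(-12, 7), d)) (Function('c')(d) = Add(-1, Mul(Rational(1, 7), Mul(Mul(d, 6), -2))) = Add(-1, Mul(Rational(1, 7), Mul(Mul(6, d), -2))) = Add(-1, Mul(Rational(1, 7), Mul(-12, d))) = Add(-1, Mul(Rational(-12, 7), d)))
Function('s')(o) = -30 (Function('s')(o) = Mul(-3, 10) = -30)
M = Rational(19, 11) (M = Mul(19, Pow(Add(-1, Mul(Rational(-12, 7), Add(-3, Mul(-1, 4)))), -1)) = Mul(19, Pow(Add(-1, Mul(Rational(-12, 7), Add(-3, -4))), -1)) = Mul(19, Pow(Add(-1, Mul(Rational(-12, 7), -7)), -1)) = Mul(19, Pow(Add(-1, 12), -1)) = Mul(19, Pow(11, -1)) = Mul(19, Rational(1, 11)) = Rational(19, 11) ≈ 1.7273)
Mul(Add(Pow(Add(110, M), 2), -35839), Add(Function('s')(120), 13905)) = Mul(Add(Pow(Add(110, Rational(19, 11)), 2), -35839), Add(-30, 13905)) = Mul(Add(Pow(Rational(1229, 11), 2), -35839), 13875) = Mul(Add(Rational(1510441, 121), -35839), 13875) = Mul(Rational(-2826078, 121), 13875) = Rational(-39211832250, 121)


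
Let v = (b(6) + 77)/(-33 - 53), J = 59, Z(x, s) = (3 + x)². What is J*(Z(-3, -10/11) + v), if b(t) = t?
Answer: -4897/86 ≈ -56.942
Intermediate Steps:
v = -83/86 (v = (6 + 77)/(-33 - 53) = 83/(-86) = 83*(-1/86) = -83/86 ≈ -0.96512)
J*(Z(-3, -10/11) + v) = 59*((3 - 3)² - 83/86) = 59*(0² - 83/86) = 59*(0 - 83/86) = 59*(-83/86) = -4897/86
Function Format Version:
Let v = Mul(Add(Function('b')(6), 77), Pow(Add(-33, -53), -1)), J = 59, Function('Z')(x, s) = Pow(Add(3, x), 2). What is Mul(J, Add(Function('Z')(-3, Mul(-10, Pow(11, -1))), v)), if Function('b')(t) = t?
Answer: Rational(-4897, 86) ≈ -56.942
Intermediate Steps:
v = Rational(-83, 86) (v = Mul(Add(6, 77), Pow(Add(-33, -53), -1)) = Mul(83, Pow(-86, -1)) = Mul(83, Rational(-1, 86)) = Rational(-83, 86) ≈ -0.96512)
Mul(J, Add(Function('Z')(-3, Mul(-10, Pow(11, -1))), v)) = Mul(59, Add(Pow(Add(3, -3), 2), Rational(-83, 86))) = Mul(59, Add(Pow(0, 2), Rational(-83, 86))) = Mul(59, Add(0, Rational(-83, 86))) = Mul(59, Rational(-83, 86)) = Rational(-4897, 86)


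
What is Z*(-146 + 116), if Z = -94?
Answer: 2820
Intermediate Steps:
Z*(-146 + 116) = -94*(-146 + 116) = -94*(-30) = 2820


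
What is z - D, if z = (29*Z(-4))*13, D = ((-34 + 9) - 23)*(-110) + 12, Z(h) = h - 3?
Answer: -7931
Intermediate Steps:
Z(h) = -3 + h
D = 5292 (D = (-25 - 23)*(-110) + 12 = -48*(-110) + 12 = 5280 + 12 = 5292)
z = -2639 (z = (29*(-3 - 4))*13 = (29*(-7))*13 = -203*13 = -2639)
z - D = -2639 - 1*5292 = -2639 - 5292 = -7931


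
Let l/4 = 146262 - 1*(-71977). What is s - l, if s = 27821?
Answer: -845135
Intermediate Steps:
l = 872956 (l = 4*(146262 - 1*(-71977)) = 4*(146262 + 71977) = 4*218239 = 872956)
s - l = 27821 - 1*872956 = 27821 - 872956 = -845135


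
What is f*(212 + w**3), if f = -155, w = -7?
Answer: 20305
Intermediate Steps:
f*(212 + w**3) = -155*(212 + (-7)**3) = -155*(212 - 343) = -155*(-131) = 20305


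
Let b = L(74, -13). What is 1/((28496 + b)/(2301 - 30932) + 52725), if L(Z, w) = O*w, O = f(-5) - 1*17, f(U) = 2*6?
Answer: 28631/1509540914 ≈ 1.8967e-5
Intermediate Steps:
f(U) = 12
O = -5 (O = 12 - 1*17 = 12 - 17 = -5)
L(Z, w) = -5*w
b = 65 (b = -5*(-13) = 65)
1/((28496 + b)/(2301 - 30932) + 52725) = 1/((28496 + 65)/(2301 - 30932) + 52725) = 1/(28561/(-28631) + 52725) = 1/(28561*(-1/28631) + 52725) = 1/(-28561/28631 + 52725) = 1/(1509540914/28631) = 28631/1509540914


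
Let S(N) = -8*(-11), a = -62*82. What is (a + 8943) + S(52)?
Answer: 3947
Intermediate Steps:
a = -5084
S(N) = 88
(a + 8943) + S(52) = (-5084 + 8943) + 88 = 3859 + 88 = 3947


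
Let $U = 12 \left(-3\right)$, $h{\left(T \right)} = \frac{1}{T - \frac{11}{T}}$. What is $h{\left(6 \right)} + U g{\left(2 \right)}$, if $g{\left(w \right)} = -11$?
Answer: $\frac{9906}{25} \approx 396.24$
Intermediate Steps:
$U = -36$
$h{\left(6 \right)} + U g{\left(2 \right)} = \frac{6}{-11 + 6^{2}} - -396 = \frac{6}{-11 + 36} + 396 = \frac{6}{25} + 396 = \frac{9906}{25}$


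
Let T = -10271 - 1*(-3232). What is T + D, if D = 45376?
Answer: 38337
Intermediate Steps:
T = -7039 (T = -10271 + 3232 = -7039)
T + D = -7039 + 45376 = 38337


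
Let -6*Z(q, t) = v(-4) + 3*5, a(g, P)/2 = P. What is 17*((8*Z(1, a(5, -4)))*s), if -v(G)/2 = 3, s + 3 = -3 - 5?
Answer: 2244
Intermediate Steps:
s = -11 (s = -3 + (-3 - 5) = -3 - 8 = -11)
a(g, P) = 2*P
v(G) = -6 (v(G) = -2*3 = -6)
Z(q, t) = -3/2 (Z(q, t) = -(-6 + 3*5)/6 = -(-6 + 15)/6 = -⅙*9 = -3/2)
17*((8*Z(1, a(5, -4)))*s) = 17*((8*(-3/2))*(-11)) = 17*(-12*(-11)) = 17*132 = 2244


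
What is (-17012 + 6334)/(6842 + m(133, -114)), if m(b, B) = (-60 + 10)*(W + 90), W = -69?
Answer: -5339/2896 ≈ -1.8436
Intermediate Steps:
m(b, B) = -1050 (m(b, B) = (-60 + 10)*(-69 + 90) = -50*21 = -1050)
(-17012 + 6334)/(6842 + m(133, -114)) = (-17012 + 6334)/(6842 - 1050) = -10678/5792 = -10678*1/5792 = -5339/2896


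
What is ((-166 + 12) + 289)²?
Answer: 18225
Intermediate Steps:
((-166 + 12) + 289)² = (-154 + 289)² = 135² = 18225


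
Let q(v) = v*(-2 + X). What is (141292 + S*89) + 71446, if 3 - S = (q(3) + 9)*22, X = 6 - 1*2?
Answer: 183635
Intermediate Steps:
X = 4 (X = 6 - 2 = 4)
q(v) = 2*v (q(v) = v*(-2 + 4) = v*2 = 2*v)
S = -327 (S = 3 - (2*3 + 9)*22 = 3 - (6 + 9)*22 = 3 - 15*22 = 3 - 1*330 = 3 - 330 = -327)
(141292 + S*89) + 71446 = (141292 - 327*89) + 71446 = (141292 - 29103) + 71446 = 112189 + 71446 = 183635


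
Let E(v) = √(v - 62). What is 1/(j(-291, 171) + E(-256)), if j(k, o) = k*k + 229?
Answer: 42455/3604854209 - I*√318/7209708418 ≈ 1.1777e-5 - 2.4734e-9*I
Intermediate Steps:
j(k, o) = 229 + k² (j(k, o) = k² + 229 = 229 + k²)
E(v) = √(-62 + v)
1/(j(-291, 171) + E(-256)) = 1/((229 + (-291)²) + √(-62 - 256)) = 1/((229 + 84681) + √(-318)) = 1/(84910 + I*√318)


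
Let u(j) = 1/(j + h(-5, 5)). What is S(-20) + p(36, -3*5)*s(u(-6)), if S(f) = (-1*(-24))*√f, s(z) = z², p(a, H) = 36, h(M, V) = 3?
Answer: 4 + 48*I*√5 ≈ 4.0 + 107.33*I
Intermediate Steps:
u(j) = 1/(3 + j) (u(j) = 1/(j + 3) = 1/(3 + j))
S(f) = 24*√f
S(-20) + p(36, -3*5)*s(u(-6)) = 24*√(-20) + 36*(1/(3 - 6))² = 24*(2*I*√5) + 36*(1/(-3))² = 48*I*√5 + 36*(-⅓)² = 48*I*√5 + 36*(⅑) = 48*I*√5 + 4 = 4 + 48*I*√5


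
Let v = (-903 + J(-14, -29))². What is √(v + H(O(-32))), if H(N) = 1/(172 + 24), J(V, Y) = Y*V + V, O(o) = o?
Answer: √51179717/14 ≈ 511.00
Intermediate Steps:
J(V, Y) = V + V*Y (J(V, Y) = V*Y + V = V + V*Y)
H(N) = 1/196
v = 261121 (v = (-903 - 14*(1 - 29))² = (-903 - 14*(-28))² = (-903 + 392)² = (-511)² = 261121)
√(v + H(O(-32))) = √(261121 + 1/196) = √(51179717/196) = √51179717/14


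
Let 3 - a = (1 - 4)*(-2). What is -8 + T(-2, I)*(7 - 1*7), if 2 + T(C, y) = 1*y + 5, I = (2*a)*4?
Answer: -8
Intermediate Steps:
a = -3 (a = 3 - (1 - 4)*(-2) = 3 - (-3)*(-2) = 3 - 1*6 = 3 - 6 = -3)
I = -24 (I = (2*(-3))*4 = -6*4 = -24)
T(C, y) = 3 + y (T(C, y) = -2 + (1*y + 5) = -2 + (y + 5) = -2 + (5 + y) = 3 + y)
-8 + T(-2, I)*(7 - 1*7) = -8 + (3 - 24)*(7 - 1*7) = -8 - 21*(7 - 7) = -8 - 21*0 = -8 + 0 = -8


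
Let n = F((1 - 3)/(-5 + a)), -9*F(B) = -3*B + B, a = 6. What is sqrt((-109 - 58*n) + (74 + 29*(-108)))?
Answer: I*sqrt(28271)/3 ≈ 56.047*I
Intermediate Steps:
F(B) = 2*B/9 (F(B) = -(-3*B + B)/9 = -(-2)*B/9 = 2*B/9)
n = -4/9 (n = 2*((1 - 3)/(-5 + 6))/9 = 2*(-2/1)/9 = 2*(-2*1)/9 = (2/9)*(-2) = -4/9 ≈ -0.44444)
sqrt((-109 - 58*n) + (74 + 29*(-108))) = sqrt((-109 - 58*(-4/9)) + (74 + 29*(-108))) = sqrt((-109 + 232/9) + (74 - 3132)) = sqrt(-749/9 - 3058) = sqrt(-28271/9) = I*sqrt(28271)/3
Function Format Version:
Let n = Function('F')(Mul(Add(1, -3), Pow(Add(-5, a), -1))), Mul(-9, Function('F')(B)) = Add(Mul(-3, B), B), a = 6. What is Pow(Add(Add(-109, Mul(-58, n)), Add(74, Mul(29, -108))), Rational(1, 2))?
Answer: Mul(Rational(1, 3), I, Pow(28271, Rational(1, 2))) ≈ Mul(56.047, I)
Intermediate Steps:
Function('F')(B) = Mul(Rational(2, 9), B) (Function('F')(B) = Mul(Rational(-1, 9), Add(Mul(-3, B), B)) = Mul(Rational(-1, 9), Mul(-2, B)) = Mul(Rational(2, 9), B))
n = Rational(-4, 9) (n = Mul(Rational(2, 9), Mul(Add(1, -3), Pow(Add(-5, 6), -1))) = Mul(Rational(2, 9), Mul(-2, Pow(1, -1))) = Mul(Rational(2, 9), Mul(-2, 1)) = Mul(Rational(2, 9), -2) = Rational(-4, 9) ≈ -0.44444)
Pow(Add(Add(-109, Mul(-58, n)), Add(74, Mul(29, -108))), Rational(1, 2)) = Pow(Add(Add(-109, Mul(-58, Rational(-4, 9))), Add(74, Mul(29, -108))), Rational(1, 2)) = Pow(Add(Add(-109, Rational(232, 9)), Add(74, -3132)), Rational(1, 2)) = Pow(Add(Rational(-749, 9), -3058), Rational(1, 2)) = Pow(Rational(-28271, 9), Rational(1, 2)) = Mul(Rational(1, 3), I, Pow(28271, Rational(1, 2)))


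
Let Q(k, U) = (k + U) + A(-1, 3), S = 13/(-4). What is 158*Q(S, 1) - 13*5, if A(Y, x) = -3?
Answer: -1789/2 ≈ -894.50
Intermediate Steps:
S = -13/4 (S = 13*(-¼) = -13/4 ≈ -3.2500)
Q(k, U) = -3 + U + k (Q(k, U) = (k + U) - 3 = (U + k) - 3 = -3 + U + k)
158*Q(S, 1) - 13*5 = 158*(-3 + 1 - 13/4) - 13*5 = 158*(-21/4) - 65 = -1659/2 - 65 = -1789/2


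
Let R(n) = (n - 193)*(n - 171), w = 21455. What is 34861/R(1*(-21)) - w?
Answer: -881508179/41088 ≈ -21454.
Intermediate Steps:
R(n) = (-193 + n)*(-171 + n)
34861/R(1*(-21)) - w = 34861/(33003 + (1*(-21))² - 364*(-21)) - 1*21455 = 34861/(33003 + (-21)² - 364*(-21)) - 21455 = 34861/(33003 + 441 + 7644) - 21455 = 34861/41088 - 21455 = -881508179/41088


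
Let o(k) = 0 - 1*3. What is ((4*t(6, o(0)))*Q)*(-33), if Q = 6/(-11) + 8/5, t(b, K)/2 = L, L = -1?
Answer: 1392/5 ≈ 278.40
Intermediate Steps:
o(k) = -3 (o(k) = 0 - 3 = -3)
t(b, K) = -2 (t(b, K) = 2*(-1) = -2)
Q = 58/55 (Q = 6*(-1/11) + 8*(⅕) = -6/11 + 8/5 = 58/55 ≈ 1.0545)
((4*t(6, o(0)))*Q)*(-33) = ((4*(-2))*(58/55))*(-33) = -8*58/55*(-33) = -464/55*(-33) = 1392/5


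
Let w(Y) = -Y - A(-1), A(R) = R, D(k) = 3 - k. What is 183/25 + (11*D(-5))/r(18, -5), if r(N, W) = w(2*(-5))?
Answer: 383/25 ≈ 15.320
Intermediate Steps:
w(Y) = 1 - Y (w(Y) = -Y - 1*(-1) = -Y + 1 = 1 - Y)
r(N, W) = 11 (r(N, W) = 1 - 2*(-5) = 1 - 1*(-10) = 1 + 10 = 11)
183/25 + (11*D(-5))/r(18, -5) = 183/25 + (11*(3 - 1*(-5)))/11 = 183*(1/25) + (11*(3 + 5))*(1/11) = 183/25 + (11*8)*(1/11) = 183/25 + 88*(1/11) = 183/25 + 8 = 383/25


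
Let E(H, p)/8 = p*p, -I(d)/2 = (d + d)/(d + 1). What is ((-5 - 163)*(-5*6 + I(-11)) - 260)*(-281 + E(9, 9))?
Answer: 10127732/5 ≈ 2.0255e+6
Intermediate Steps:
I(d) = -4*d/(1 + d) (I(d) = -2*(d + d)/(d + 1) = -2*2*d/(1 + d) = -4*d/(1 + d))
E(H, p) = 8*p² (E(H, p) = 8*(p*p) = 8*p²)
((-5 - 163)*(-5*6 + I(-11)) - 260)*(-281 + E(9, 9)) = ((-5 - 163)*(-5*6 - 4*(-11)/(1 - 11)) - 260)*(-281 + 8*9²) = (-168*(-30 - 4*(-11)/(-10)) - 260)*(-281 + 8*81) = (-168*(-30 - 4*(-11)*(-⅒)) - 260)*(-281 + 648) = (-168*(-30 - 22/5) - 260)*367 = (-168*(-172/5) - 260)*367 = (28896/5 - 260)*367 = (27596/5)*367 = 10127732/5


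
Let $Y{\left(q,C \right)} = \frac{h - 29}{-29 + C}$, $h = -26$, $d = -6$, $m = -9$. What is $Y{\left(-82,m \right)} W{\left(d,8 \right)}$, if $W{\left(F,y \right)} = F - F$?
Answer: $0$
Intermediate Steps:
$W{\left(F,y \right)} = 0$
$Y{\left(q,C \right)} = - \frac{55}{-29 + C}$ ($Y{\left(q,C \right)} = \frac{-26 - 29}{-29 + C} = - \frac{55}{-29 + C}$)
$Y{\left(-82,m \right)} W{\left(d,8 \right)} = - \frac{55}{-29 - 9} \cdot 0 = - \frac{55}{-38} \cdot 0 = \left(-55\right) \left(- \frac{1}{38}\right) 0 = \frac{55}{38} \cdot 0 = 0$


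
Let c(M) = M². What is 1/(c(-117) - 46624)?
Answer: -1/32935 ≈ -3.0363e-5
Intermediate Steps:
1/(c(-117) - 46624) = 1/((-117)² - 46624) = 1/(13689 - 46624) = 1/(-32935) = -1/32935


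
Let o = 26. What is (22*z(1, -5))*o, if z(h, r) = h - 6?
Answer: -2860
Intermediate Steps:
z(h, r) = -6 + h
(22*z(1, -5))*o = (22*(-6 + 1))*26 = (22*(-5))*26 = -110*26 = -2860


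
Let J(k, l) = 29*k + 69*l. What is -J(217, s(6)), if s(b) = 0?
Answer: -6293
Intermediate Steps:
-J(217, s(6)) = -(29*217 + 69*0) = -(6293 + 0) = -1*6293 = -6293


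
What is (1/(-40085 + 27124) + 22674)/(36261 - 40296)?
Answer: -293877713/52297635 ≈ -5.6193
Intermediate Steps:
(1/(-40085 + 27124) + 22674)/(36261 - 40296) = (1/(-12961) + 22674)/(-4035) = (-1/12961 + 22674)*(-1/4035) = (293877713/12961)*(-1/4035) = -293877713/52297635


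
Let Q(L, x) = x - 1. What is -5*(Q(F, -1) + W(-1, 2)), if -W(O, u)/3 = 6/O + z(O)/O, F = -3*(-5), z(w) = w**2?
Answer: -95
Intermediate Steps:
F = 15
Q(L, x) = -1 + x
W(O, u) = -18/O - 3*O (W(O, u) = -3*(6/O + O**2/O) = -3*(6/O + O) = -3*(O + 6/O) = -18/O - 3*O)
-5*(Q(F, -1) + W(-1, 2)) = -5*((-1 - 1) + (-18/(-1) - 3*(-1))) = -5*(-2 + (-18*(-1) + 3)) = -5*(-2 + (18 + 3)) = -5*(-2 + 21) = -5*19 = -95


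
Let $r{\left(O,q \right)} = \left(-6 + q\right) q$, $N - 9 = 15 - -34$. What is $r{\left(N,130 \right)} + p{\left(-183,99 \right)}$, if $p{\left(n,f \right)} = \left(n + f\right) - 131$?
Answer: $15905$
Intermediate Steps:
$p{\left(n,f \right)} = -131 + f + n$ ($p{\left(n,f \right)} = \left(f + n\right) - 131 = -131 + f + n$)
$N = 58$ ($N = 9 + \left(15 - -34\right) = 9 + \left(15 + 34\right) = 9 + 49 = 58$)
$r{\left(O,q \right)} = q \left(-6 + q\right)$
$r{\left(N,130 \right)} + p{\left(-183,99 \right)} = 130 \left(-6 + 130\right) - 215 = 130 \cdot 124 - 215 = 16120 - 215 = 15905$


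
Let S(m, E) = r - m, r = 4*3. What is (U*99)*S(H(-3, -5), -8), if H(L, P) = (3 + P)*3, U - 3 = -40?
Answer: -65934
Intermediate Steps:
U = -37 (U = 3 - 40 = -37)
H(L, P) = 9 + 3*P
r = 12
S(m, E) = 12 - m
(U*99)*S(H(-3, -5), -8) = (-37*99)*(12 - (9 + 3*(-5))) = -3663*(12 - (9 - 15)) = -3663*(12 - 1*(-6)) = -3663*(12 + 6) = -3663*18 = -65934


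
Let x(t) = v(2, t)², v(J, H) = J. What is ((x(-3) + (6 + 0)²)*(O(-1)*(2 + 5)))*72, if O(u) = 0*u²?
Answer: 0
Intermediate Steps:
O(u) = 0
x(t) = 4 (x(t) = 2² = 4)
((x(-3) + (6 + 0)²)*(O(-1)*(2 + 5)))*72 = ((4 + (6 + 0)²)*(0*(2 + 5)))*72 = ((4 + 6²)*(0*7))*72 = ((4 + 36)*0)*72 = (40*0)*72 = 0*72 = 0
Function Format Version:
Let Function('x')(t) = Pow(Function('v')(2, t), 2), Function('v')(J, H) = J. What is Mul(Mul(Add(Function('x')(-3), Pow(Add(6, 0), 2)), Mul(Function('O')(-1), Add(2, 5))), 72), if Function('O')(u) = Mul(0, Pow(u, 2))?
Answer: 0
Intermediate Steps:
Function('O')(u) = 0
Function('x')(t) = 4 (Function('x')(t) = Pow(2, 2) = 4)
Mul(Mul(Add(Function('x')(-3), Pow(Add(6, 0), 2)), Mul(Function('O')(-1), Add(2, 5))), 72) = Mul(Mul(Add(4, Pow(Add(6, 0), 2)), Mul(0, Add(2, 5))), 72) = Mul(Mul(Add(4, Pow(6, 2)), Mul(0, 7)), 72) = Mul(Mul(Add(4, 36), 0), 72) = Mul(Mul(40, 0), 72) = Mul(0, 72) = 0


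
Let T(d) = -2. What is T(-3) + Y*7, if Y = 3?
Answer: 19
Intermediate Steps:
T(-3) + Y*7 = -2 + 3*7 = -2 + 21 = 19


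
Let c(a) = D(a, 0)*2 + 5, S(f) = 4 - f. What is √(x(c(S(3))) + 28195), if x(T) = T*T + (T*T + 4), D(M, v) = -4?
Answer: √28217 ≈ 167.98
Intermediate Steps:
c(a) = -3 (c(a) = -4*2 + 5 = -8 + 5 = -3)
x(T) = 4 + 2*T² (x(T) = T² + (T² + 4) = T² + (4 + T²) = 4 + 2*T²)
√(x(c(S(3))) + 28195) = √((4 + 2*(-3)²) + 28195) = √((4 + 2*9) + 28195) = √((4 + 18) + 28195) = √(22 + 28195) = √28217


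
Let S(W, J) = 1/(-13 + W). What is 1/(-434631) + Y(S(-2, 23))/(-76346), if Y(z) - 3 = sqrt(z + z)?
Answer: -1380239/33182338326 - I*sqrt(30)/1145190 ≈ -4.1596e-5 - 4.7828e-6*I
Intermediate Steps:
Y(z) = 3 + sqrt(2)*sqrt(z) (Y(z) = 3 + sqrt(z + z) = 3 + sqrt(2*z) = 3 + sqrt(2)*sqrt(z))
1/(-434631) + Y(S(-2, 23))/(-76346) = 1/(-434631) + (3 + sqrt(2)*sqrt(1/(-13 - 2)))/(-76346) = -1/434631 + (3 + sqrt(2)*sqrt(1/(-15)))*(-1/76346) = -1/434631 + (3 + sqrt(2)*sqrt(-1/15))*(-1/76346) = -1/434631 + (3 + sqrt(2)*(I*sqrt(15)/15))*(-1/76346) = -1/434631 + (3 + I*sqrt(30)/15)*(-1/76346) = -1/434631 + (-3/76346 - I*sqrt(30)/1145190) = -1380239/33182338326 - I*sqrt(30)/1145190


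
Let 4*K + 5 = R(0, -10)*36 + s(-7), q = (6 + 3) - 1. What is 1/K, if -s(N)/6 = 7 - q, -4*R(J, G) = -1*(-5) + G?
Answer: 2/23 ≈ 0.086957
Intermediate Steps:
R(J, G) = -5/4 - G/4 (R(J, G) = -(-1*(-5) + G)/4 = -(5 + G)/4 = -5/4 - G/4)
q = 8 (q = 9 - 1 = 8)
s(N) = 6 (s(N) = -6*(7 - 1*8) = -6*(7 - 8) = -6*(-1) = 6)
K = 23/2 (K = -5/4 + ((-5/4 - 1/4*(-10))*36 + 6)/4 = -5/4 + ((-5/4 + 5/2)*36 + 6)/4 = -5/4 + ((5/4)*36 + 6)/4 = -5/4 + (45 + 6)/4 = -5/4 + (1/4)*51 = -5/4 + 51/4 = 23/2 ≈ 11.500)
1/K = 1/(23/2) = 2/23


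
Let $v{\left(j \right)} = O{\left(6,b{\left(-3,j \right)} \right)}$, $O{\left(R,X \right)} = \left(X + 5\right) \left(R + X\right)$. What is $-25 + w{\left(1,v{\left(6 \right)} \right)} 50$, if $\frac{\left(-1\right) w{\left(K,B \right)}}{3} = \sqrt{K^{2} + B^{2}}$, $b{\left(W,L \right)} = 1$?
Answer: $-25 - 150 \sqrt{1765} \approx -6326.8$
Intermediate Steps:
$O{\left(R,X \right)} = \left(5 + X\right) \left(R + X\right)$
$v{\left(j \right)} = 42$ ($v{\left(j \right)} = 1^{2} + 5 \cdot 6 + 5 \cdot 1 + 6 \cdot 1 = 1 + 30 + 5 + 6 = 42$)
$w{\left(K,B \right)} = - 3 \sqrt{B^{2} + K^{2}}$ ($w{\left(K,B \right)} = - 3 \sqrt{K^{2} + B^{2}} = - 3 \sqrt{B^{2} + K^{2}}$)
$-25 + w{\left(1,v{\left(6 \right)} \right)} 50 = -25 + - 3 \sqrt{42^{2} + 1^{2}} \cdot 50 = -25 + - 3 \sqrt{1764 + 1} \cdot 50 = -25 + - 3 \sqrt{1765} \cdot 50 = -25 - 150 \sqrt{1765}$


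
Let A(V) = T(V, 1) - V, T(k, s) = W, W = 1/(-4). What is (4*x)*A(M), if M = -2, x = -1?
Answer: -7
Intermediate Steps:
W = -¼ ≈ -0.25000
T(k, s) = -¼
A(V) = -¼ - V
(4*x)*A(M) = (4*(-1))*(-¼ - 1*(-2)) = -4*(-¼ + 2) = -4*7/4 = -7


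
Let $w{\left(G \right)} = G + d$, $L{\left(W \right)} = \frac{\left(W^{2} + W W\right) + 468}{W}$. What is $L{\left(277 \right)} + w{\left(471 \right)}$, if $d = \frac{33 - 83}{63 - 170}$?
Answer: $\frac{30443901}{29639} \approx 1027.2$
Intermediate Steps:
$d = \frac{50}{107}$ ($d = - \frac{50}{-107} = \left(-50\right) \left(- \frac{1}{107}\right) = \frac{50}{107} \approx 0.46729$)
$L{\left(W \right)} = \frac{468 + 2 W^{2}}{W}$ ($L{\left(W \right)} = \frac{\left(W^{2} + W^{2}\right) + 468}{W} = \frac{2 W^{2} + 468}{W} = \frac{468 + 2 W^{2}}{W}$)
$w{\left(G \right)} = \frac{50}{107} + G$ ($w{\left(G \right)} = G + \frac{50}{107} = \frac{50}{107} + G$)
$L{\left(277 \right)} + w{\left(471 \right)} = \left(2 \cdot 277 + \frac{468}{277}\right) + \left(\frac{50}{107} + 471\right) = \left(554 + 468 \cdot \frac{1}{277}\right) + \frac{50447}{107} = \left(554 + \frac{468}{277}\right) + \frac{50447}{107} = \frac{153926}{277} + \frac{50447}{107} = \frac{30443901}{29639}$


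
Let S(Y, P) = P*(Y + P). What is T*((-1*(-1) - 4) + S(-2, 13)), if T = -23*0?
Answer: 0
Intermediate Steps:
S(Y, P) = P*(P + Y)
T = 0
T*((-1*(-1) - 4) + S(-2, 13)) = 0*((-1*(-1) - 4) + 13*(13 - 2)) = 0*((1 - 4) + 13*11) = 0*(-3 + 143) = 0*140 = 0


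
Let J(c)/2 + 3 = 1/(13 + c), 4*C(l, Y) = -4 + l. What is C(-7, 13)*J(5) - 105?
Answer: -3197/36 ≈ -88.806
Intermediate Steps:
C(l, Y) = -1 + l/4 (C(l, Y) = (-4 + l)/4 = -1 + l/4)
J(c) = -6 + 2/(13 + c)
C(-7, 13)*J(5) - 105 = (-1 + (¼)*(-7))*(2*(-38 - 3*5)/(13 + 5)) - 105 = (-1 - 7/4)*(2*(-38 - 15)/18) - 105 = -11*(-53)/(2*18) - 105 = -11/4*(-53/9) - 105 = 583/36 - 105 = -3197/36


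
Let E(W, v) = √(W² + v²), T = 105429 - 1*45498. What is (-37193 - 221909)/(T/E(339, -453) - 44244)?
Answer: 45307125016240/7736555294999 + 1725360218*√35570/23209665884997 ≈ 5.8703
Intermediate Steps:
T = 59931 (T = 105429 - 45498 = 59931)
(-37193 - 221909)/(T/E(339, -453) - 44244) = (-37193 - 221909)/(59931/(√(339² + (-453)²)) - 44244) = -259102/(59931/(√(114921 + 205209)) - 44244) = -259102/(59931/(√320130) - 44244) = -259102/(59931/((3*√35570)) - 44244) = -259102/(59931*(√35570/106710) - 44244) = -259102/(19977*√35570/35570 - 44244) = -259102/(-44244 + 19977*√35570/35570)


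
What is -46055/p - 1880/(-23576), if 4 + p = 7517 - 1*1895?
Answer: -134403855/16556246 ≈ -8.1180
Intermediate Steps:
p = 5618 (p = -4 + (7517 - 1*1895) = -4 + (7517 - 1895) = -4 + 5622 = 5618)
-46055/p - 1880/(-23576) = -46055/5618 - 1880/(-23576) = -46055*1/5618 - 1880*(-1/23576) = -46055/5618 + 235/2947 = -134403855/16556246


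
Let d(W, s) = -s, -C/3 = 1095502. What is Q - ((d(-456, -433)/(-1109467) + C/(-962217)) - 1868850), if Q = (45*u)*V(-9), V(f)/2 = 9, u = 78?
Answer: 36184756713997997/18728912427 ≈ 1.9320e+6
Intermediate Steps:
C = -3286506 (C = -3*1095502 = -3286506)
V(f) = 18 (V(f) = 2*9 = 18)
Q = 63180 (Q = (45*78)*18 = 3510*18 = 63180)
Q - ((d(-456, -433)/(-1109467) + C/(-962217)) - 1868850) = 63180 - ((-1*(-433)/(-1109467) - 3286506/(-962217)) - 1868850) = 63180 - ((433*(-1/1109467) - 3286506*(-1/962217)) - 1868850) = 63180 - ((-433/1109467 + 57658/16881) - 1868850) = 63180 - (63962338813/18728912427 - 1868850) = 63180 - 1*(-35001464026860137/18728912427) = 63180 + 35001464026860137/18728912427 = 36184756713997997/18728912427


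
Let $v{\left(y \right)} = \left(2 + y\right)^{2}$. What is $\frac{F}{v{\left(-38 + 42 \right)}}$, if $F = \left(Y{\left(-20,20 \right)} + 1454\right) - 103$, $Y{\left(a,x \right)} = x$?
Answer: $\frac{457}{12} \approx 38.083$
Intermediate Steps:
$F = 1371$ ($F = \left(20 + 1454\right) - 103 = 1474 - 103 = 1371$)
$\frac{F}{v{\left(-38 + 42 \right)}} = \frac{1371}{\left(2 + \left(-38 + 42\right)\right)^{2}} = \frac{1371}{\left(2 + 4\right)^{2}} = \frac{1371}{6^{2}} = \frac{1371}{36} = 1371 \cdot \frac{1}{36} = \frac{457}{12}$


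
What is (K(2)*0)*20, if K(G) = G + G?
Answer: 0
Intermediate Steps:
K(G) = 2*G
(K(2)*0)*20 = ((2*2)*0)*20 = (4*0)*20 = 0*20 = 0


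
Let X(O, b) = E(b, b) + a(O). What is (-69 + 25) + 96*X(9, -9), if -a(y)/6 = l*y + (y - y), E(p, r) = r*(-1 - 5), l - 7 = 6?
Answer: -62252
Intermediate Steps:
l = 13 (l = 7 + 6 = 13)
E(p, r) = -6*r (E(p, r) = r*(-6) = -6*r)
a(y) = -78*y (a(y) = -6*(13*y + (y - y)) = -6*(13*y + 0) = -78*y)
X(O, b) = -78*O - 6*b (X(O, b) = -6*b - 78*O = -78*O - 6*b)
(-69 + 25) + 96*X(9, -9) = (-69 + 25) + 96*(-78*9 - 6*(-9)) = -44 + 96*(-702 + 54) = -44 + 96*(-648) = -44 - 62208 = -62252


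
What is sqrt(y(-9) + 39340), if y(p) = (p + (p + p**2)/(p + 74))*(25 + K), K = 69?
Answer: sqrt(163077070)/65 ≈ 196.46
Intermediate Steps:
y(p) = 94*p + 94*(p + p**2)/(74 + p) (y(p) = (p + (p + p**2)/(p + 74))*(25 + 69) = (p + (p + p**2)/(74 + p))*94 = 94*p + 94*(p + p**2)/(74 + p))
sqrt(y(-9) + 39340) = sqrt(94*(-9)*(75 + 2*(-9))/(74 - 9) + 39340) = sqrt(94*(-9)*(75 - 18)/65 + 39340) = sqrt(94*(-9)*(1/65)*57 + 39340) = sqrt(-48222/65 + 39340) = sqrt(2508878/65) = sqrt(163077070)/65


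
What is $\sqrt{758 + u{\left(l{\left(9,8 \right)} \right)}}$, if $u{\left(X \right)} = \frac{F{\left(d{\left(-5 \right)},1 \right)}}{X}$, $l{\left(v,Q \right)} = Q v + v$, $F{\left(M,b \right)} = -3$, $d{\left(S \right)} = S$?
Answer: $\frac{\sqrt{61395}}{9} \approx 27.531$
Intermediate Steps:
$l{\left(v,Q \right)} = v + Q v$
$u{\left(X \right)} = - \frac{3}{X}$
$\sqrt{758 + u{\left(l{\left(9,8 \right)} \right)}} = \sqrt{758 - \frac{3}{9 \left(1 + 8\right)}} = \sqrt{758 - \frac{3}{9 \cdot 9}} = \sqrt{758 - \frac{3}{81}} = \sqrt{758 - \frac{1}{27}} = \sqrt{\frac{20465}{27}} = \frac{\sqrt{61395}}{9}$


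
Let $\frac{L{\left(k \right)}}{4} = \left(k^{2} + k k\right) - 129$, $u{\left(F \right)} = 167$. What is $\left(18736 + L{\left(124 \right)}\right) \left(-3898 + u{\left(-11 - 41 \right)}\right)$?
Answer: $-526921668$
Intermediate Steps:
$L{\left(k \right)} = -516 + 8 k^{2}$ ($L{\left(k \right)} = 4 \left(\left(k^{2} + k k\right) - 129\right) = 4 \left(\left(k^{2} + k^{2}\right) - 129\right) = 4 \left(2 k^{2} - 129\right) = 4 \left(-129 + 2 k^{2}\right) = -516 + 8 k^{2}$)
$\left(18736 + L{\left(124 \right)}\right) \left(-3898 + u{\left(-11 - 41 \right)}\right) = \left(18736 - \left(516 - 8 \cdot 124^{2}\right)\right) \left(-3898 + 167\right) = \left(18736 + \left(-516 + 8 \cdot 15376\right)\right) \left(-3731\right) = \left(18736 + \left(-516 + 123008\right)\right) \left(-3731\right) = \left(18736 + 122492\right) \left(-3731\right) = 141228 \left(-3731\right) = -526921668$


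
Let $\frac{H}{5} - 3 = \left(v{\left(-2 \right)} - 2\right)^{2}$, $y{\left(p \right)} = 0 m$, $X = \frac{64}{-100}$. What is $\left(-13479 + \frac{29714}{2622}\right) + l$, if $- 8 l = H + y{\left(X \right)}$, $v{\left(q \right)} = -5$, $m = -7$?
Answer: $- \frac{35397439}{2622} \approx -13500.0$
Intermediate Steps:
$X = - \frac{16}{25}$ ($X = 64 \left(- \frac{1}{100}\right) = - \frac{16}{25} \approx -0.64$)
$y{\left(p \right)} = 0$ ($y{\left(p \right)} = 0 \left(-7\right) = 0$)
$H = 260$ ($H = 15 + 5 \left(-5 - 2\right)^{2} = 15 + 5 \left(-7\right)^{2} = 15 + 5 \cdot 49 = 15 + 245 = 260$)
$l = - \frac{65}{2}$ ($l = - \frac{260 + 0}{8} = \left(- \frac{1}{8}\right) 260 = - \frac{65}{2} \approx -32.5$)
$\left(-13479 + \frac{29714}{2622}\right) + l = \left(-13479 + \frac{29714}{2622}\right) - \frac{65}{2} = \left(-13479 + 29714 \cdot \frac{1}{2622}\right) - \frac{65}{2} = \left(-13479 + \frac{14857}{1311}\right) - \frac{65}{2} = - \frac{17656112}{1311} - \frac{65}{2} = - \frac{35397439}{2622}$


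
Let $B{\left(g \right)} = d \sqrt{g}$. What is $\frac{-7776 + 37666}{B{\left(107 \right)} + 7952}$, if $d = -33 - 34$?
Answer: $\frac{237685280}{62753981} + \frac{2002630 \sqrt{107}}{62753981} \approx 4.1177$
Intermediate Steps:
$d = -67$ ($d = -33 - 34 = -67$)
$B{\left(g \right)} = - 67 \sqrt{g}$
$\frac{-7776 + 37666}{B{\left(107 \right)} + 7952} = \frac{-7776 + 37666}{- 67 \sqrt{107} + 7952} = \frac{29890}{7952 - 67 \sqrt{107}}$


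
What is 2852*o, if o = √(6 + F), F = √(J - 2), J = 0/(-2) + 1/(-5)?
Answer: 2852*√(150 + 5*I*√55)/5 ≈ 7038.3 + 857.06*I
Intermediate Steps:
J = -⅕ (J = 0*(-½) + 1*(-⅕) = 0 - ⅕ = -⅕ ≈ -0.20000)
F = I*√55/5 (F = √(-⅕ - 2) = √(-11/5) = I*√55/5 ≈ 1.4832*I)
o = √(6 + I*√55/5) ≈ 2.4679 + 0.30051*I
2852*o = 2852*(√(150 + 5*I*√55)/5) = 2852*√(150 + 5*I*√55)/5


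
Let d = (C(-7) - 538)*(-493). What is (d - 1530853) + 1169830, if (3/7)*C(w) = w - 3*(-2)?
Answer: -283916/3 ≈ -94639.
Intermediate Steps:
C(w) = 14 + 7*w/3 (C(w) = 7*(w - 3*(-2))/3 = 7*(w + 6)/3 = 7*(6 + w)/3 = 14 + 7*w/3)
d = 799153/3 (d = ((14 + (7/3)*(-7)) - 538)*(-493) = ((14 - 49/3) - 538)*(-493) = (-7/3 - 538)*(-493) = -1621/3*(-493) = 799153/3 ≈ 2.6638e+5)
(d - 1530853) + 1169830 = (799153/3 - 1530853) + 1169830 = -3793406/3 + 1169830 = -283916/3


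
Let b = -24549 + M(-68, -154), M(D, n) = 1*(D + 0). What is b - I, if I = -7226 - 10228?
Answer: -7163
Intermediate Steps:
M(D, n) = D (M(D, n) = 1*D = D)
b = -24617 (b = -24549 - 68 = -24617)
I = -17454
b - I = -24617 - 1*(-17454) = -24617 + 17454 = -7163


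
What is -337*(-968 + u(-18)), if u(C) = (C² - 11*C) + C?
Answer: 156368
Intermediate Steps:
u(C) = C² - 10*C
-337*(-968 + u(-18)) = -337*(-968 - 18*(-10 - 18)) = -337*(-968 - 18*(-28)) = -337*(-968 + 504) = -337*(-464) = 156368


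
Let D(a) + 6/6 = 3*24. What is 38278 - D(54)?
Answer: 38207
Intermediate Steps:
D(a) = 71 (D(a) = -1 + 3*24 = -1 + 72 = 71)
38278 - D(54) = 38278 - 1*71 = 38278 - 71 = 38207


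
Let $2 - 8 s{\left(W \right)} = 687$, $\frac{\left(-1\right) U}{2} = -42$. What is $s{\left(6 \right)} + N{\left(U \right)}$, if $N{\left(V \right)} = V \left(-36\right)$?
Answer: $- \frac{24877}{8} \approx -3109.6$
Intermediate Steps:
$U = 84$ ($U = \left(-2\right) \left(-42\right) = 84$)
$s{\left(W \right)} = - \frac{685}{8}$ ($s{\left(W \right)} = \frac{1}{4} - \frac{687}{8} = - \frac{685}{8}$)
$N{\left(V \right)} = - 36 V$
$s{\left(6 \right)} + N{\left(U \right)} = - \frac{685}{8} - 3024 = - \frac{24877}{8}$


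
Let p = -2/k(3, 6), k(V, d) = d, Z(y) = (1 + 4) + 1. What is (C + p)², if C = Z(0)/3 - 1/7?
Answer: 1024/441 ≈ 2.3220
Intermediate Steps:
Z(y) = 6 (Z(y) = 5 + 1 = 6)
C = 13/7 (C = 6/3 - 1/7 = 6*(⅓) - 1*⅐ = 2 - ⅐ = 13/7 ≈ 1.8571)
p = -⅓ (p = -2/6 = -2*⅙ = -⅓ ≈ -0.33333)
(C + p)² = (13/7 - ⅓)² = (32/21)² = 1024/441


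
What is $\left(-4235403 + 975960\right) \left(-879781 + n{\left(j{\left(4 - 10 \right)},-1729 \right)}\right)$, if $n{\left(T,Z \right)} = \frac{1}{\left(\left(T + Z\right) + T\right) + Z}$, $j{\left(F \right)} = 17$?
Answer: $\frac{9818648782529235}{3424} \approx 2.8676 \cdot 10^{12}$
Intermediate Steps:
$n{\left(T,Z \right)} = \frac{1}{2 T + 2 Z}$ ($n{\left(T,Z \right)} = \frac{1}{\left(Z + 2 T\right) + Z} = \frac{1}{2 T + 2 Z}$)
$\left(-4235403 + 975960\right) \left(-879781 + n{\left(j{\left(4 - 10 \right)},-1729 \right)}\right) = \left(-4235403 + 975960\right) \left(-879781 + \frac{1}{2 \left(17 - 1729\right)}\right) = - 3259443 \left(-879781 + \frac{1}{2 \left(-1712\right)}\right) = - 3259443 \left(-879781 + \frac{1}{2} \left(- \frac{1}{1712}\right)\right) = - 3259443 \left(-879781 - \frac{1}{3424}\right) = \left(-3259443\right) \left(- \frac{3012370145}{3424}\right) = \frac{9818648782529235}{3424}$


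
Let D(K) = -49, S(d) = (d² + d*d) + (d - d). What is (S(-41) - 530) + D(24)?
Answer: 2783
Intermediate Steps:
S(d) = 2*d² (S(d) = (d² + d²) + 0 = 2*d² + 0 = 2*d²)
(S(-41) - 530) + D(24) = (2*(-41)² - 530) - 49 = (2*1681 - 530) - 49 = (3362 - 530) - 49 = 2832 - 49 = 2783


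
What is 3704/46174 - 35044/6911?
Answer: -796261656/159554257 ≈ -4.9905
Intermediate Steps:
3704/46174 - 35044/6911 = 3704*(1/46174) - 35044*1/6911 = 1852/23087 - 35044/6911 = -796261656/159554257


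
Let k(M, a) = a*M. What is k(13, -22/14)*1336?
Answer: -191048/7 ≈ -27293.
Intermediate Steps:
k(M, a) = M*a
k(13, -22/14)*1336 = (13*(-22/14))*1336 = (13*(-22*1/14))*1336 = (13*(-11/7))*1336 = -143/7*1336 = -191048/7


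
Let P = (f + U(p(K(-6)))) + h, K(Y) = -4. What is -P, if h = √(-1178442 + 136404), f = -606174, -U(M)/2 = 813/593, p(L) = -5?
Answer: 359462808/593 - 3*I*√115782 ≈ 6.0618e+5 - 1020.8*I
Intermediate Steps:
U(M) = -1626/593
h = 3*I*√115782 (h = √(-1042038) = 3*I*√115782 ≈ 1020.8*I)
P = -359462808/593 + 3*I*√115782 (P = (-606174 - 1626/593) + 3*I*√115782 = -359462808/593 + 3*I*√115782 ≈ -6.0618e+5 + 1020.8*I)
-P = -(-359462808/593 + 3*I*√115782) = 359462808/593 - 3*I*√115782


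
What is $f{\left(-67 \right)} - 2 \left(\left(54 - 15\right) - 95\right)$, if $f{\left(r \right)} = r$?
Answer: $45$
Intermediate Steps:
$f{\left(-67 \right)} - 2 \left(\left(54 - 15\right) - 95\right) = -67 - 2 \left(\left(54 - 15\right) - 95\right) = -67 - 2 \left(39 - 95\right) = -67 - 2 \left(-56\right) = -67 - -112 = -67 + 112 = 45$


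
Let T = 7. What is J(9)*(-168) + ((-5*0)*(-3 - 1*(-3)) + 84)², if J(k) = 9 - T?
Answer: 6720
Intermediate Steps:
J(k) = 2 (J(k) = 9 - 1*7 = 9 - 7 = 2)
J(9)*(-168) + ((-5*0)*(-3 - 1*(-3)) + 84)² = 2*(-168) + ((-5*0)*(-3 - 1*(-3)) + 84)² = -336 + (0*(-3 + 3) + 84)² = -336 + (0*0 + 84)² = -336 + (0 + 84)² = -336 + 84² = -336 + 7056 = 6720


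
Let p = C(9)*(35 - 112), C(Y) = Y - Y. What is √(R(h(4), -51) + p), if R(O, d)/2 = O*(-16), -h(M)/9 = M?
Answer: 24*√2 ≈ 33.941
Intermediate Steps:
h(M) = -9*M
C(Y) = 0
p = 0 (p = 0*(35 - 112) = 0*(-77) = 0)
R(O, d) = -32*O (R(O, d) = 2*(O*(-16)) = 2*(-16*O) = -32*O)
√(R(h(4), -51) + p) = √(-(-288)*4 + 0) = √(-32*(-36) + 0) = √(1152 + 0) = √1152 = 24*√2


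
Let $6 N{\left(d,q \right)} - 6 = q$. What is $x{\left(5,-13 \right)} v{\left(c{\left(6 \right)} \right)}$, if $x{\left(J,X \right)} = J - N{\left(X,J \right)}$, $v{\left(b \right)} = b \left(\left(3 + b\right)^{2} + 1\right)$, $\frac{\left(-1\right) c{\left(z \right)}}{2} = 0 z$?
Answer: $0$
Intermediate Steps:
$N{\left(d,q \right)} = 1 + \frac{q}{6}$
$c{\left(z \right)} = 0$ ($c{\left(z \right)} = - 2 \cdot 0 z = \left(-2\right) 0 = 0$)
$v{\left(b \right)} = b \left(1 + \left(3 + b\right)^{2}\right)$
$x{\left(J,X \right)} = -1 + \frac{5 J}{6}$ ($x{\left(J,X \right)} = J - \left(1 + \frac{J}{6}\right) = -1 + \frac{5 J}{6}$)
$x{\left(5,-13 \right)} v{\left(c{\left(6 \right)} \right)} = \left(-1 + \frac{5}{6} \cdot 5\right) 0 \left(1 + \left(3 + 0\right)^{2}\right) = \left(-1 + \frac{25}{6}\right) 0 \left(1 + 3^{2}\right) = \frac{19 \cdot 0 \left(1 + 9\right)}{6} = \frac{19 \cdot 0 \cdot 10}{6} = \frac{19}{6} \cdot 0 = 0$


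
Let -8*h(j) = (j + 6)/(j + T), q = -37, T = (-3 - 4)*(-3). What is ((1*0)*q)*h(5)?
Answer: 0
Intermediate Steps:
T = 21 (T = -7*(-3) = 21)
h(j) = -(6 + j)/(8*(21 + j)) (h(j) = -(j + 6)/(8*(j + 21)) = -(6 + j)/(8*(21 + j)))
((1*0)*q)*h(5) = ((1*0)*(-37))*((-6 - 1*5)/(8*(21 + 5))) = (0*(-37))*((⅛)*(-6 - 5)/26) = 0*((⅛)*(1/26)*(-11)) = 0*(-11/208) = 0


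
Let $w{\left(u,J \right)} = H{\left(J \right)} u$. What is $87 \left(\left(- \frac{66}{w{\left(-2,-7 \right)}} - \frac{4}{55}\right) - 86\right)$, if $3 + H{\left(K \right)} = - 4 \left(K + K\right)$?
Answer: $- \frac{21670569}{2915} \approx -7434.2$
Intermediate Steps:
$H{\left(K \right)} = -3 - 8 K$ ($H{\left(K \right)} = -3 - 4 \left(K + K\right) = -3 - 4 \cdot 2 K = -3 - 8 K$)
$w{\left(u,J \right)} = u \left(-3 - 8 J\right)$ ($w{\left(u,J \right)} = \left(-3 - 8 J\right) u = u \left(-3 - 8 J\right)$)
$87 \left(\left(- \frac{66}{w{\left(-2,-7 \right)}} - \frac{4}{55}\right) - 86\right) = 87 \left(\left(- \frac{66}{\left(-1\right) \left(-2\right) \left(3 + 8 \left(-7\right)\right)} - \frac{4}{55}\right) - 86\right) = 87 \left(\left(- \frac{66}{\left(-1\right) \left(-2\right) \left(3 - 56\right)} - \frac{4}{55}\right) - 86\right) = 87 \left(\left(- \frac{66}{\left(-1\right) \left(-2\right) \left(-53\right)} - \frac{4}{55}\right) - 86\right) = 87 \left(\left(- \frac{66}{-106} - \frac{4}{55}\right) - 86\right) = 87 \left(\left(\left(-66\right) \left(- \frac{1}{106}\right) - \frac{4}{55}\right) - 86\right) = 87 \left(\left(\frac{33}{53} - \frac{4}{55}\right) - 86\right) = 87 \left(\frac{1603}{2915} - 86\right) = 87 \left(- \frac{249087}{2915}\right) = - \frac{21670569}{2915}$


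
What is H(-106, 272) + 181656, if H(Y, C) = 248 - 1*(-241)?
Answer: 182145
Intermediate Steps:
H(Y, C) = 489 (H(Y, C) = 248 + 241 = 489)
H(-106, 272) + 181656 = 489 + 181656 = 182145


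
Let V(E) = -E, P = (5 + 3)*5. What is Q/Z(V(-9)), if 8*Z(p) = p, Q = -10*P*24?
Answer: -25600/3 ≈ -8533.3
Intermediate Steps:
P = 40 (P = 8*5 = 40)
Q = -9600 (Q = -10*40*24 = -400*24 = -9600)
Z(p) = p/8
Q/Z(V(-9)) = -9600/((-1*(-9))/8) = -9600/((⅛)*9) = -9600/9/8 = -9600*8/9 = -25600/3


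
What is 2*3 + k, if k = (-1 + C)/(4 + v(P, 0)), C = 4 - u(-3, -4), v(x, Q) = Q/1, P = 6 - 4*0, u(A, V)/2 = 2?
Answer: 23/4 ≈ 5.7500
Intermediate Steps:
u(A, V) = 4 (u(A, V) = 2*2 = 4)
P = 6 (P = 6 + 0 = 6)
v(x, Q) = Q (v(x, Q) = Q*1 = Q)
C = 0 (C = 4 - 1*4 = 4 - 4 = 0)
k = -1/4 (k = (-1 + 0)/(4 + 0) = -1/4 ≈ -0.25000)
2*3 + k = 2*3 - 1/4 = 6 - 1/4 = 23/4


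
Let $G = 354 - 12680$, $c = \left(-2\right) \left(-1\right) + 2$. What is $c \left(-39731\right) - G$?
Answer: $-146598$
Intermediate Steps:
$c = 4$ ($c = 2 + 2 = 4$)
$G = -12326$ ($G = 354 - 12680 = -12326$)
$c \left(-39731\right) - G = 4 \left(-39731\right) - -12326 = -158924 + 12326 = -146598$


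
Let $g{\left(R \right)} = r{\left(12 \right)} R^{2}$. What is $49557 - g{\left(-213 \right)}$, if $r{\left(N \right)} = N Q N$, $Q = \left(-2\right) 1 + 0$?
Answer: $13115829$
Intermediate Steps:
$Q = -2$ ($Q = -2 + 0 = -2$)
$r{\left(N \right)} = - 2 N^{2}$ ($r{\left(N \right)} = N \left(-2\right) N = - 2 N N = - 2 N^{2}$)
$g{\left(R \right)} = - 288 R^{2}$ ($g{\left(R \right)} = - 2 \cdot 12^{2} R^{2} = \left(-2\right) 144 R^{2} = - 288 R^{2}$)
$49557 - g{\left(-213 \right)} = 49557 - - 288 \left(-213\right)^{2} = 49557 - \left(-288\right) 45369 = 49557 - -13066272 = 49557 + 13066272 = 13115829$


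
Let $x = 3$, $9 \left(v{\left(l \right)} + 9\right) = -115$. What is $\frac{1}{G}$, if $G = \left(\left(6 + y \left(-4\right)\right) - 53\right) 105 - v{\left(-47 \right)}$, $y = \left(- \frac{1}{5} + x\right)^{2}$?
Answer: $- \frac{45}{369271} \approx -0.00012186$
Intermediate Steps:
$v{\left(l \right)} = - \frac{196}{9}$ ($v{\left(l \right)} = -9 + \frac{1}{9} \left(-115\right) = -9 - \frac{115}{9} = - \frac{196}{9}$)
$y = \frac{196}{25}$ ($y = \left(- \frac{1}{5} + 3\right)^{2} = \left(\frac{14}{5}\right)^{2} = \frac{196}{25} \approx 7.84$)
$G = - \frac{369271}{45}$ ($G = \left(\left(6 + \frac{196}{25} \left(-4\right)\right) - 53\right) 105 - - \frac{196}{9} = \left(\left(6 - \frac{784}{25}\right) - 53\right) 105 + \frac{196}{9} = \left(- \frac{634}{25} - 53\right) 105 + \frac{196}{9} = \left(- \frac{1959}{25}\right) 105 + \frac{196}{9} = - \frac{41139}{5} + \frac{196}{9} = - \frac{369271}{45} \approx -8206.0$)
$\frac{1}{G} = \frac{1}{- \frac{369271}{45}} = - \frac{45}{369271}$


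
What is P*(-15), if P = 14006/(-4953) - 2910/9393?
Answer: 243285980/5169281 ≈ 47.064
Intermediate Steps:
P = -48657196/15507843 (P = 14006*(-1/4953) - 2910*1/9393 = -14006/4953 - 970/3131 = -48657196/15507843 ≈ -3.1376)
P*(-15) = -48657196/15507843*(-15) = 243285980/5169281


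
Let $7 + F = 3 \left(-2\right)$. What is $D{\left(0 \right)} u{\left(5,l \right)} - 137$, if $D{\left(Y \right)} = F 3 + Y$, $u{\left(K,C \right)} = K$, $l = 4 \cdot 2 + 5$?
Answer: $-332$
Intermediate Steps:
$F = -13$ ($F = -7 + 3 \left(-2\right) = -7 - 6 = -13$)
$l = 13$ ($l = 8 + 5 = 13$)
$D{\left(Y \right)} = -39 + Y$ ($D{\left(Y \right)} = \left(-13\right) 3 + Y = -39 + Y$)
$D{\left(0 \right)} u{\left(5,l \right)} - 137 = \left(-39 + 0\right) 5 - 137 = \left(-39\right) 5 - 137 = -195 - 137 = -332$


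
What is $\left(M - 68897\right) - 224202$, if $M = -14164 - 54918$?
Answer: $-362181$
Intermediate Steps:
$M = -69082$ ($M = -14164 - 54918 = -69082$)
$\left(M - 68897\right) - 224202 = \left(-69082 - 68897\right) - 224202 = -137979 - 224202 = -362181$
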